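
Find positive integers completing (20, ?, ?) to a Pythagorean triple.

We need the other leg and hypotenuse such that 20² + x² = c².
Take x = 21, c = 29: 20² + 21² = 400 + 441 = 841 = 29² ✓
Triple: (21, 20, 29)

(21, 20, 29)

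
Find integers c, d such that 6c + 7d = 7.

Step 1: Check solvability.
gcd(6, 7) = 1
Since 1 divides 7, solutions exist.

Step 2: Apply extended Euclidean algorithm to find gcd.
We find integers such that 6*x0 + 7*y0 = 1

Step 3: Scale the particular solution.
Multiply by 7/1 = 7:
c = -7, d = 7

Step 4: Verify.
6*(-7) + 7*(7) = 7 = 7 ✓

c = -7, d = 7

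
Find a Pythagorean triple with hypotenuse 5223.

We need a² + b² = 5223² = 27279729.
Trying: 177² + 5220² = 31329 + 27248400 = 27279729 ✓

(177, 5220, 5223)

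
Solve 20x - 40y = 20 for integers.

Step 1: Check solvability.
gcd(20, 40) = 20
Since 20 divides 20, solutions exist.

Step 2: Apply extended Euclidean algorithm to find gcd.
We find integers such that 20*x0 + 40*y0 = 20

Step 3: Scale the particular solution.
Multiply by 20/20 = 1:
x = 1, y = 0

Step 4: Verify.
20*(1) - 40*(0) = 20 = 20 ✓

x = 1, y = 0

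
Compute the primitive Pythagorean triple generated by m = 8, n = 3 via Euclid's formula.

a = m² - n² = 8² - 3² = 64 - 9 = 55
b = 2mn = 2·8·3 = 48
c = m² + n² = 64 + 9 = 73
Verify: 55² + 48² = 3025 + 2304 = 5329 = 73² ✓

(55, 48, 73)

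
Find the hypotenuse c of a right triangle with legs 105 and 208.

c² = a² + b² = 105² + 208² = 11025 + 43264 = 54289
c = 233

233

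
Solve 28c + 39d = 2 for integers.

Step 1: Check solvability.
gcd(28, 39) = 1
Since 1 divides 2, solutions exist.

Step 2: Apply extended Euclidean algorithm to find gcd.
We find integers such that 28*x0 + 39*y0 = 1

Step 3: Scale the particular solution.
Multiply by 2/1 = 2:
c = 14, d = -10

Step 4: Verify.
28*(14) + 39*(-10) = 2 = 2 ✓

c = 14, d = -10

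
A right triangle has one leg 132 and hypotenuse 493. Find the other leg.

a² = c² - b² = 243049 - 17424 = 225625
a = 475

475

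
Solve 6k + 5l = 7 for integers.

Step 1: Check solvability.
gcd(6, 5) = 1
Since 1 divides 7, solutions exist.

Step 2: Apply extended Euclidean algorithm to find gcd.
We find integers such that 6*x0 + 5*y0 = 1

Step 3: Scale the particular solution.
Multiply by 7/1 = 7:
k = 7, l = -7

Step 4: Verify.
6*(7) + 5*(-7) = 7 = 7 ✓

k = 7, l = -7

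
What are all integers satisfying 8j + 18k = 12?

Step 1: Compute gcd(8, 18) = 2.
Since 2 divides 12, solutions exist.

Step 2: Find a particular solution using extended Euclidean algorithm.
We get j₀ = -12, k₀ = 6.
Check: 8*-12 + 18*6 = 12 = 12 ✓

Step 3: Write the general solution.
j = -12 + (18/2)t = -12 + 9t
k = 6 - (8/2)t = 6 - 4t
for any integer t.

j = -12 + 9t, k = 6 - 4t for integer t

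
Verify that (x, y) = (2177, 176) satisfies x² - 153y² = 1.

Compute x² = 2177² = 4739329
Compute 153y² = 153·176² = 153·30976 = 4739328
x² - 153y² = 4739329 - 4739328 = 1
Since this equals 1, (2177, 176) is a solution.

Yes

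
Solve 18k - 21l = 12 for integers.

Step 1: Check solvability.
gcd(18, 21) = 3
Since 3 divides 12, solutions exist.

Step 2: Apply extended Euclidean algorithm to find gcd.
We find integers such that 18*x0 + 21*y0 = 3

Step 3: Scale the particular solution.
Multiply by 12/3 = 4:
k = -4, l = -4

Step 4: Verify.
18*(-4) - 21*(-4) = 12 = 12 ✓

k = -4, l = -4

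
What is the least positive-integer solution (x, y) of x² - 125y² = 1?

We seek the smallest positive integers (x, y) with x² - 125y² = 1, i.e., x² = 125y² + 1.
Try successive y values:
y = 1: x² = 125·1² + 1 = 126, not a perfect square
y = 2: x² = 125·2² + 1 = 501, not a perfect square
y = 3: x² = 125·3² + 1 = 1126, not a perfect square
... continuing the search (or via continued fractions) ...
y = 83204: x² = 125·83204² + 1 = 865363202001, x = 930249 ✓

Verify: 930249² - 125·83204² = 865363202001 - 865363202000 = 1 ✓

x = 930249, y = 83204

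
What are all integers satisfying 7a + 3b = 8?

Step 1: Compute gcd(7, 3) = 1.
Since 1 divides 8, solutions exist.

Step 2: Find a particular solution using extended Euclidean algorithm.
We get a₀ = 8, b₀ = -16.
Check: 7*8 + 3*-16 = 8 = 8 ✓

Step 3: Write the general solution.
a = 8 + (3/1)t = 8 + 3t
b = -16 - (7/1)t = -16 - 7t
for any integer t.

a = 8 + 3t, b = -16 - 7t for integer t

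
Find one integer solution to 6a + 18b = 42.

Step 1: Check solvability.
gcd(6, 18) = 6
Since 6 divides 42, solutions exist.

Step 2: Apply extended Euclidean algorithm to find gcd.
We find integers such that 6*x0 + 18*y0 = 6

Step 3: Scale the particular solution.
Multiply by 42/6 = 7:
a = 7, b = 0

Step 4: Verify.
6*(7) + 18*(0) = 42 = 42 ✓

a = 7, b = 0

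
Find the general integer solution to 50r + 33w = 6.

Step 1: Compute gcd(50, 33) = 1.
Since 1 divides 6, solutions exist.

Step 2: Find a particular solution using extended Euclidean algorithm.
We get r₀ = 12, w₀ = -18.
Check: 50*12 + 33*-18 = 6 = 6 ✓

Step 3: Write the general solution.
r = 12 + (33/1)t = 12 + 33t
w = -18 - (50/1)t = -18 - 50t
for any integer t.

r = 12 + 33t, w = -18 - 50t for integer t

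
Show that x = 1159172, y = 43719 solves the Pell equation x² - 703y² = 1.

Compute x² = 1159172² = 1343679725584
Compute 703y² = 703·43719² = 703·1911350961 = 1343679725583
x² - 703y² = 1343679725584 - 1343679725583 = 1
Since this equals 1, (1159172, 43719) is a solution.

Yes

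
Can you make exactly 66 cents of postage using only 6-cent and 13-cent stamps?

We need non-negative x, y with 6x + 13y = 66.
gcd(6, 13) = 1 divides 66, so integer solutions exist.
Search for a non-negative one: x = 11 gives 13y = 66 - 66 = 0, so y = 0.
Check: 6·11 + 13·0 = 66 ✓

Yes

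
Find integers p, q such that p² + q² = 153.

We need to find integers p, q > 0 such that p² + q² = 153.
Trying p = 3: q² = 153 - 3² = 153 - 9 = 144
q = 12
Check: 3² + 12² = 9 + 144 = 153 ✓

153 = 3² + 12²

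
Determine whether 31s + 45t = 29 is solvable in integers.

Step 1: Compute gcd(31, 45).
gcd(31, 45) = 1

Step 2: Check divisibility.
Does 1 divide 29? 29 = 1 x 29, so yes.

By the theorem on linear Diophantine equations, 31s + 45t = 29 has integer solutions if and only if gcd(31, 45) divides 29. Since 1 | 29, solutions exist.

Yes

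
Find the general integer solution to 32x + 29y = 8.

Step 1: Compute gcd(32, 29) = 1.
Since 1 divides 8, solutions exist.

Step 2: Find a particular solution using extended Euclidean algorithm.
We get x₀ = 80, y₀ = -88.
Check: 32*80 + 29*-88 = 8 = 8 ✓

Step 3: Write the general solution.
x = 80 + (29/1)t = 80 + 29t
y = -88 - (32/1)t = -88 - 32t
for any integer t.

x = 80 + 29t, y = -88 - 32t for integer t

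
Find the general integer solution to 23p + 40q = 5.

Step 1: Compute gcd(23, 40) = 1.
Since 1 divides 5, solutions exist.

Step 2: Find a particular solution using extended Euclidean algorithm.
We get p₀ = 35, q₀ = -20.
Check: 23*35 + 40*-20 = 5 = 5 ✓

Step 3: Write the general solution.
p = 35 + (40/1)t = 35 + 40t
q = -20 - (23/1)t = -20 - 23t
for any integer t.

p = 35 + 40t, q = -20 - 23t for integer t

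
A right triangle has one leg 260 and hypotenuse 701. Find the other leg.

a² = c² - b² = 491401 - 67600 = 423801
a = 651

651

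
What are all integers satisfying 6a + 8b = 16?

Step 1: Compute gcd(6, 8) = 2.
Since 2 divides 16, solutions exist.

Step 2: Find a particular solution using extended Euclidean algorithm.
We get a₀ = -8, b₀ = 8.
Check: 6*-8 + 8*8 = 16 = 16 ✓

Step 3: Write the general solution.
a = -8 + (8/2)t = -8 + 4t
b = 8 - (6/2)t = 8 - 3t
for any integer t.

a = -8 + 4t, b = 8 - 3t for integer t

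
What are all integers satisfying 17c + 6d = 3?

Step 1: Compute gcd(17, 6) = 1.
Since 1 divides 3, solutions exist.

Step 2: Find a particular solution using extended Euclidean algorithm.
We get c₀ = -3, d₀ = 9.
Check: 17*-3 + 6*9 = 3 = 3 ✓

Step 3: Write the general solution.
c = -3 + (6/1)t = -3 + 6t
d = 9 - (17/1)t = 9 - 17t
for any integer t.

c = -3 + 6t, d = 9 - 17t for integer t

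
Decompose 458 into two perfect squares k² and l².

We need to find integers k, l > 0 such that k² + l² = 458.
Trying k = 13: l² = 458 - 13² = 458 - 169 = 289
l = 17
Check: 13² + 17² = 169 + 289 = 458 ✓

458 = 13² + 17²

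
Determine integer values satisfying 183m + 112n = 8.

Step 1: Check solvability.
gcd(183, 112) = 1
Since 1 divides 8, solutions exist.

Step 2: Apply extended Euclidean algorithm to find gcd.
We find integers such that 183*x0 + 112*y0 = 1

Step 3: Scale the particular solution.
Multiply by 8/1 = 8:
m = -328, n = 536

Step 4: Verify.
183*(-328) + 112*(536) = 8 = 8 ✓

m = -328, n = 536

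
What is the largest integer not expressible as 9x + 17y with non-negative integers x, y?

For two coprime denominations a and b, the Frobenius number (largest value not representable as a non-negative combination) is ab - a - b.
Here gcd(9, 17) = 1, so they are coprime.
F(9, 17) = 9·17 - 9 - 17 = 153 - 26 = 127

127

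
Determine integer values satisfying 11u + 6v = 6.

Step 1: Check solvability.
gcd(11, 6) = 1
Since 1 divides 6, solutions exist.

Step 2: Apply extended Euclidean algorithm to find gcd.
We find integers such that 11*x0 + 6*y0 = 1

Step 3: Scale the particular solution.
Multiply by 6/1 = 6:
u = -6, v = 12

Step 4: Verify.
11*(-6) + 6*(12) = 6 = 6 ✓

u = -6, v = 12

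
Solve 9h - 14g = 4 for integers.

Step 1: Check solvability.
gcd(9, 14) = 1
Since 1 divides 4, solutions exist.

Step 2: Apply extended Euclidean algorithm to find gcd.
We find integers such that 9*x0 + 14*y0 = 1

Step 3: Scale the particular solution.
Multiply by 4/1 = 4:
h = -12, g = -8

Step 4: Verify.
9*(-12) - 14*(-8) = 4 = 4 ✓

h = -12, g = -8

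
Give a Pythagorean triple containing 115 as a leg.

We need the other leg and hypotenuse such that 115² + x² = c².
Take x = 252, c = 277: 115² + 252² = 13225 + 63504 = 76729 = 277² ✓
Triple: (115, 252, 277)

(115, 252, 277)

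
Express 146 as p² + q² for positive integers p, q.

We need to find integers p, q > 0 such that p² + q² = 146.
Trying p = 5: q² = 146 - 5² = 146 - 25 = 121
q = 11
Check: 5² + 11² = 25 + 121 = 146 ✓

146 = 5² + 11²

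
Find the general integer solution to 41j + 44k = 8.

Step 1: Compute gcd(41, 44) = 1.
Since 1 divides 8, solutions exist.

Step 2: Find a particular solution using extended Euclidean algorithm.
We get j₀ = -120, k₀ = 112.
Check: 41*-120 + 44*112 = 8 = 8 ✓

Step 3: Write the general solution.
j = -120 + (44/1)t = -120 + 44t
k = 112 - (41/1)t = 112 - 41t
for any integer t.

j = -120 + 44t, k = 112 - 41t for integer t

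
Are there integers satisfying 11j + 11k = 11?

Step 1: Compute gcd(11, 11).
gcd(11, 11) = 11

Step 2: Check divisibility.
Does 11 divide 11? 11 = 11 x 1, so yes.

By the theorem on linear Diophantine equations, 11j + 11k = 11 has integer solutions if and only if gcd(11, 11) divides 11. Since 11 | 11, solutions exist.

Yes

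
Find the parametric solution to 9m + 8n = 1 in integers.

Step 1: Compute gcd(9, 8) = 1.
Since 1 divides 1, solutions exist.

Step 2: Find a particular solution using extended Euclidean algorithm.
We get m₀ = 1, n₀ = -1.
Check: 9*1 + 8*-1 = 1 = 1 ✓

Step 3: Write the general solution.
m = 1 + (8/1)t = 1 + 8t
n = -1 - (9/1)t = -1 - 9t
for any integer t.

m = 1 + 8t, n = -1 - 9t for integer t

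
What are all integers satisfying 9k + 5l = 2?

Step 1: Compute gcd(9, 5) = 1.
Since 1 divides 2, solutions exist.

Step 2: Find a particular solution using extended Euclidean algorithm.
We get k₀ = -2, l₀ = 4.
Check: 9*-2 + 5*4 = 2 = 2 ✓

Step 3: Write the general solution.
k = -2 + (5/1)t = -2 + 5t
l = 4 - (9/1)t = 4 - 9t
for any integer t.

k = -2 + 5t, l = 4 - 9t for integer t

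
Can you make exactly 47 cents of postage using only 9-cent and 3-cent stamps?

We need non-negative x, y with 9x + 3y = 47.
gcd(9, 3) = 3, and 3 does not divide 47.
No integer solutions exist, so certainly no non-negative ones.

No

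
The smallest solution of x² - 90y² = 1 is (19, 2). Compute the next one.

Solutions to x² - Dy² = 1 are generated by powers of (x₀ + y₀√D).
The next solution satisfies x₁ + y₁√90 = (x₀ + y₀√90)², giving:
x₁ = x₀² + 90y₀² = 19² + 90·2² = 361 + 360 = 721
y₁ = 2x₀y₀ = 2·19·2 = 76

Verify: 721² - 90·76² = 519841 - 519840 = 1 ✓

x = 721, y = 76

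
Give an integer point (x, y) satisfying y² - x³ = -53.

Try small integer x values and check whether x³ - 53 is a perfect square.
x = 29: x³ - 53 = 29³ - 53 = 24389 - 53 = 24336
Is 24336 a perfect square? 156² = 24336 ✓
So (x, y) = (29, -156) is a solution.

x = 29, y = -156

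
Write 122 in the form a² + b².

We need to find integers a, b > 0 such that a² + b² = 122.
Trying a = 1: b² = 122 - 1² = 122 - 1 = 121
b = 11
Check: 1² + 11² = 1 + 121 = 122 ✓

122 = 1² + 11²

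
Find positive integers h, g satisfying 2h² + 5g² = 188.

Try small values of h and check whether (188 - 2h²)/5 is a perfect square.
h = 2: 2·2² = 8, so 5g² = 188 - 8 = 180, giving g² = 36, g = 6.
Check: 2·2² + 5·6² = 8 + 180 = 188 ✓

h = 2, g = 6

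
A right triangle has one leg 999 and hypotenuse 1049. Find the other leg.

b² = c² - a² = 1100401 - 998001 = 102400
b = 320

320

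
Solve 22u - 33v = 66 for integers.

Step 1: Check solvability.
gcd(22, 33) = 11
Since 11 divides 66, solutions exist.

Step 2: Apply extended Euclidean algorithm to find gcd.
We find integers such that 22*x0 + 33*y0 = 11

Step 3: Scale the particular solution.
Multiply by 66/11 = 6:
u = -6, v = -6

Step 4: Verify.
22*(-6) - 33*(-6) = 66 = 66 ✓

u = -6, v = -6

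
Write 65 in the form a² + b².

We need to find integers a, b > 0 such that a² + b² = 65.
Trying a = 1: b² = 65 - 1² = 65 - 1 = 64
b = 8
Check: 1² + 8² = 1 + 64 = 65 ✓

65 = 1² + 8²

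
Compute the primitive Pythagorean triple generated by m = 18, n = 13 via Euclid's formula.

a = m² - n² = 324 - 169 = 155
b = 2mn = 2·18·13 = 468
c = m² + n² = 324 + 169 = 493
Verify: 155² + 468² = 24025 + 219024 = 243049 = 493² ✓

(155, 468, 493)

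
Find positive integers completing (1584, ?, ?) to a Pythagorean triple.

We need the other leg and hypotenuse such that 1584² + x² = c².
Take x = 1612, c = 2260: 1584² + 1612² = 2509056 + 2598544 = 5107600 = 2260² ✓
Triple: (1612, 1584, 2260)

(1612, 1584, 2260)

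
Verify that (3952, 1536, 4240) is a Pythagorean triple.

Compute a² + b² = 3952² + 1536² = 15618304 + 2359296 = 17977600
Compute c² = 4240² = 17977600
Since 17977600 = 17977600, confirmed.

Yes, it is a Pythagorean triple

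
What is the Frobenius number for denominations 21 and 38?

For two coprime denominations a and b, the Frobenius number (largest value not representable as a non-negative combination) is ab - a - b.
Here gcd(21, 38) = 1, so they are coprime.
F(21, 38) = 21·38 - 21 - 38 = 798 - 59 = 739

739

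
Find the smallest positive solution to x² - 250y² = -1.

We need x² = 250y² - 1. Try successive y:
y = 1: x² = 250·1² - 1 = 249, not a perfect square
y = 2: x² = 250·2² - 1 = 999, not a perfect square
y = 3: x² = 250·3² - 1 = 2249, not a perfect square
...
y = 281: x² = 250·281² - 1 = 19740249 = 4443² ✓
Check: 4443² - 250·281² = 19740249 - 19740250 = -1 ✓

x = 4443, y = 281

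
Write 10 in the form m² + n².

We need to find integers m, n > 0 such that m² + n² = 10.
Trying m = 1: n² = 10 - 1² = 10 - 1 = 9
n = 3
Check: 1² + 3² = 1 + 9 = 10 ✓

10 = 1² + 3²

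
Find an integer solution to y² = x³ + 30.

Try small integer x values and check whether x³ + 30 is a perfect square.
x = 19: x³ + 30 = 19³ + 30 = 6859 + 30 = 6889
Is 6889 a perfect square? 83² = 6889 ✓
So (x, y) = (19, 83) is a solution.

x = 19, y = 83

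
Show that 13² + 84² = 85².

Compute a² + b²:
13² + 84² = 169 + 7056 = 7225
Compute c²:
85² = 7225
Since 7225 = 7225, it is a Pythagorean triple.

Yes, it is a Pythagorean triple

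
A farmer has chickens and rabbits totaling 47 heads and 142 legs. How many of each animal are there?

Let c = chickens, r = rabbits.
Heads: c + r = 47
Legs: 2c + 4r = 142
From the first equation, c = 47 - r. Substitute:
2(47 - r) + 4r = 142
94 + 2r = 142
r = (142 - 94)/2 = 24
c = 47 - 24 = 23

Chickens: 23, Rabbits: 24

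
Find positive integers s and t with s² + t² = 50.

We need to find integers s, t > 0 such that s² + t² = 50.
Trying s = 1: t² = 50 - 1² = 50 - 1 = 49
t = 7
Check: 1² + 7² = 1 + 49 = 50 ✓

50 = 1² + 7²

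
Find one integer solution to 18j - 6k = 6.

Step 1: Check solvability.
gcd(18, 6) = 6
Since 6 divides 6, solutions exist.

Step 2: Apply extended Euclidean algorithm to find gcd.
We find integers such that 18*x0 + 6*y0 = 6

Step 3: Scale the particular solution.
Multiply by 6/6 = 1:
j = 0, k = -1

Step 4: Verify.
18*(0) - 6*(-1) = 6 = 6 ✓

j = 0, k = -1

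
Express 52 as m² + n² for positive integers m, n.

We need to find integers m, n > 0 such that m² + n² = 52.
Trying m = 4: n² = 52 - 4² = 52 - 16 = 36
n = 6
Check: 4² + 6² = 16 + 36 = 52 ✓

52 = 4² + 6²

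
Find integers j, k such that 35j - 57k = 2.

Step 1: Check solvability.
gcd(35, 57) = 1
Since 1 divides 2, solutions exist.

Step 2: Apply extended Euclidean algorithm to find gcd.
We find integers such that 35*x0 + 57*y0 = 1

Step 3: Scale the particular solution.
Multiply by 2/1 = 2:
j = -26, k = -16

Step 4: Verify.
35*(-26) - 57*(-16) = 2 = 2 ✓

j = -26, k = -16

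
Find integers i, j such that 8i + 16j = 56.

Step 1: Check solvability.
gcd(8, 16) = 8
Since 8 divides 56, solutions exist.

Step 2: Apply extended Euclidean algorithm to find gcd.
We find integers such that 8*x0 + 16*y0 = 8

Step 3: Scale the particular solution.
Multiply by 56/8 = 7:
i = 7, j = 0

Step 4: Verify.
8*(7) + 16*(0) = 56 = 56 ✓

i = 7, j = 0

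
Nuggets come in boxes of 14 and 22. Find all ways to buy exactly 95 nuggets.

We need non-negative integers (x, y) with 14x + 22y = 95.
For each x in 0..6, check if 95 - 14x is a non-negative multiple of 22.
No x yields an integer y ≥ 0.

No solution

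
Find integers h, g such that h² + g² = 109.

We need to find integers h, g > 0 such that h² + g² = 109.
Trying h = 3: g² = 109 - 3² = 109 - 9 = 100
g = 10
Check: 3² + 10² = 9 + 100 = 109 ✓

109 = 3² + 10²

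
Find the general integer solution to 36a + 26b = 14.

Step 1: Compute gcd(36, 26) = 2.
Since 2 divides 14, solutions exist.

Step 2: Find a particular solution using extended Euclidean algorithm.
We get a₀ = -35, b₀ = 49.
Check: 36*-35 + 26*49 = 14 = 14 ✓

Step 3: Write the general solution.
a = -35 + (26/2)t = -35 + 13t
b = 49 - (36/2)t = 49 - 18t
for any integer t.

a = -35 + 13t, b = 49 - 18t for integer t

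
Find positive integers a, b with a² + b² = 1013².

We need a² + b² = 1013² = 1026169.
Trying: 45² + 1012² = 2025 + 1024144 = 1026169 ✓

(45, 1012, 1013)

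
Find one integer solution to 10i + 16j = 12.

Step 1: Check solvability.
gcd(10, 16) = 2
Since 2 divides 12, solutions exist.

Step 2: Apply extended Euclidean algorithm to find gcd.
We find integers such that 10*x0 + 16*y0 = 2

Step 3: Scale the particular solution.
Multiply by 12/2 = 6:
i = -18, j = 12

Step 4: Verify.
10*(-18) + 16*(12) = 12 = 12 ✓

i = -18, j = 12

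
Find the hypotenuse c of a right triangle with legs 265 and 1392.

c² = a² + b² = 265² + 1392² = 70225 + 1937664 = 2007889
c = sqrt(2007889) = 1417

1417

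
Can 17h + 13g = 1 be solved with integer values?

Step 1: Compute gcd(17, 13).
gcd(17, 13) = 1

Step 2: Check divisibility.
Does 1 divide 1? 1 = 1 x 1, so yes.

By the theorem on linear Diophantine equations, 17h + 13g = 1 has integer solutions if and only if gcd(17, 13) divides 1. Since 1 | 1, solutions exist.

Yes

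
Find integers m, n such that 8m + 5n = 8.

Step 1: Check solvability.
gcd(8, 5) = 1
Since 1 divides 8, solutions exist.

Step 2: Apply extended Euclidean algorithm to find gcd.
We find integers such that 8*x0 + 5*y0 = 1

Step 3: Scale the particular solution.
Multiply by 8/1 = 8:
m = 16, n = -24

Step 4: Verify.
8*(16) + 5*(-24) = 8 = 8 ✓

m = 16, n = -24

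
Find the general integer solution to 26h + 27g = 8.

Step 1: Compute gcd(26, 27) = 1.
Since 1 divides 8, solutions exist.

Step 2: Find a particular solution using extended Euclidean algorithm.
We get h₀ = -8, g₀ = 8.
Check: 26*-8 + 27*8 = 8 = 8 ✓

Step 3: Write the general solution.
h = -8 + (27/1)t = -8 + 27t
g = 8 - (26/1)t = 8 - 26t
for any integer t.

h = -8 + 27t, g = 8 - 26t for integer t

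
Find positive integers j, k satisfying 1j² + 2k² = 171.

Try small values of j and check whether (171 - 1j²)/2 is a perfect square.
j = 3: 1·3² = 9, so 2k² = 171 - 9 = 162, giving k² = 81, k = 9.
Check: 1·3² + 2·9² = 9 + 162 = 171 ✓

j = 3, k = 9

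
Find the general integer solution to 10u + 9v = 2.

Step 1: Compute gcd(10, 9) = 1.
Since 1 divides 2, solutions exist.

Step 2: Find a particular solution using extended Euclidean algorithm.
We get u₀ = 2, v₀ = -2.
Check: 10*2 + 9*-2 = 2 = 2 ✓

Step 3: Write the general solution.
u = 2 + (9/1)t = 2 + 9t
v = -2 - (10/1)t = -2 - 10t
for any integer t.

u = 2 + 9t, v = -2 - 10t for integer t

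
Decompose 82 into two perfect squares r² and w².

We need to find integers r, w > 0 such that r² + w² = 82.
Trying r = 1: w² = 82 - 1² = 82 - 1 = 81
w = 9
Check: 1² + 9² = 1 + 81 = 82 ✓

82 = 1² + 9²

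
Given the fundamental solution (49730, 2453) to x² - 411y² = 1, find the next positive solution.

Solutions to x² - Dy² = 1 are generated by powers of (x₀ + y₀√D).
The next solution satisfies x₁ + y₁√411 = (x₀ + y₀√411)², giving:
x₁ = x₀² + 411y₀² = 49730² + 411·2453² = 2473072900 + 2473072899 = 4946145799
y₁ = 2x₀y₀ = 2·49730·2453 = 243975380

Verify: 4946145799² - 411·243975380² = 24464358264965348401 - 24464358264965348400 = 1 ✓

x = 4946145799, y = 243975380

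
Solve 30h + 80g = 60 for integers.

Step 1: Check solvability.
gcd(30, 80) = 10
Since 10 divides 60, solutions exist.

Step 2: Apply extended Euclidean algorithm to find gcd.
We find integers such that 30*x0 + 80*y0 = 10

Step 3: Scale the particular solution.
Multiply by 60/10 = 6:
h = 18, g = -6

Step 4: Verify.
30*(18) + 80*(-6) = 60 = 60 ✓

h = 18, g = -6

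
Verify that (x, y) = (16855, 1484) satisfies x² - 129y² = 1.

Compute x² = 16855² = 284091025
Compute 129y² = 129·1484² = 129·2202256 = 284091024
x² - 129y² = 284091025 - 284091024 = 1
Since this equals 1, (16855, 1484) is a solution.

Yes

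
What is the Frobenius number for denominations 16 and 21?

For two coprime denominations a and b, the Frobenius number (largest value not representable as a non-negative combination) is ab - a - b.
Here gcd(16, 21) = 1, so they are coprime.
F(16, 21) = 16·21 - 16 - 21 = 336 - 37 = 299

299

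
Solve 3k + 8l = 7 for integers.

Step 1: Check solvability.
gcd(3, 8) = 1
Since 1 divides 7, solutions exist.

Step 2: Apply extended Euclidean algorithm to find gcd.
We find integers such that 3*x0 + 8*y0 = 1

Step 3: Scale the particular solution.
Multiply by 7/1 = 7:
k = 21, l = -7

Step 4: Verify.
3*(21) + 8*(-7) = 7 = 7 ✓

k = 21, l = -7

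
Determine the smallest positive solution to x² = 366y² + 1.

We seek the smallest positive integers (x, y) with x² - 366y² = 1, i.e., x² = 366y² + 1.
Try successive y values:
y = 1: x² = 366·1² + 1 = 367, not a perfect square
y = 2: x² = 366·2² + 1 = 1465, not a perfect square
y = 3: x² = 366·3² + 1 = 3295, not a perfect square
... continuing the search (or via continued fractions) ...
y = 47458: x² = 366·47458² + 1 = 824327805625, x = 907925 ✓

Verify: 907925² - 366·47458² = 824327805625 - 824327805624 = 1 ✓

x = 907925, y = 47458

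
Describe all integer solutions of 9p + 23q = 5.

Step 1: Compute gcd(9, 23) = 1.
Since 1 divides 5, solutions exist.

Step 2: Find a particular solution using extended Euclidean algorithm.
We get p₀ = -25, q₀ = 10.
Check: 9*-25 + 23*10 = 5 = 5 ✓

Step 3: Write the general solution.
p = -25 + (23/1)t = -25 + 23t
q = 10 - (9/1)t = 10 - 9t
for any integer t.

p = -25 + 23t, q = 10 - 9t for integer t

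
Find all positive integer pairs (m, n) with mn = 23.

The positive divisors of 23 are: 1, 23.
Each divisor d gives the pair (d, 23/d):
(1, 23), (23, 1)

(1, 23), (23, 1)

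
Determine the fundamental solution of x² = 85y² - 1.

We need x² = 85y² - 1. Try successive y:
y = 1: x² = 85·1² - 1 = 84, not a perfect square
y = 2: x² = 85·2² - 1 = 339, not a perfect square
y = 3: x² = 85·3² - 1 = 764, not a perfect square
...
y = 41: x² = 85·41² - 1 = 142884 = 378² ✓
Check: 378² - 85·41² = 142884 - 142885 = -1 ✓

x = 378, y = 41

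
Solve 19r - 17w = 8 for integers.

Step 1: Check solvability.
gcd(19, 17) = 1
Since 1 divides 8, solutions exist.

Step 2: Apply extended Euclidean algorithm to find gcd.
We find integers such that 19*x0 + 17*y0 = 1

Step 3: Scale the particular solution.
Multiply by 8/1 = 8:
r = -64, w = -72

Step 4: Verify.
19*(-64) - 17*(-72) = 8 = 8 ✓

r = -64, w = -72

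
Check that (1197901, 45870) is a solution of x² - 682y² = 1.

Compute x² = 1197901² = 1434966805801
Compute 682y² = 682·45870² = 682·2104056900 = 1434966805800
x² - 682y² = 1434966805801 - 1434966805800 = 1
Since this equals 1, (1197901, 45870) is a solution.

Yes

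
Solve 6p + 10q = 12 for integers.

Step 1: Check solvability.
gcd(6, 10) = 2
Since 2 divides 12, solutions exist.

Step 2: Apply extended Euclidean algorithm to find gcd.
We find integers such that 6*x0 + 10*y0 = 2

Step 3: Scale the particular solution.
Multiply by 12/2 = 6:
p = 12, q = -6

Step 4: Verify.
6*(12) + 10*(-6) = 12 = 12 ✓

p = 12, q = -6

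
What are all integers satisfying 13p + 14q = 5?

Step 1: Compute gcd(13, 14) = 1.
Since 1 divides 5, solutions exist.

Step 2: Find a particular solution using extended Euclidean algorithm.
We get p₀ = -5, q₀ = 5.
Check: 13*-5 + 14*5 = 5 = 5 ✓

Step 3: Write the general solution.
p = -5 + (14/1)t = -5 + 14t
q = 5 - (13/1)t = 5 - 13t
for any integer t.

p = -5 + 14t, q = 5 - 13t for integer t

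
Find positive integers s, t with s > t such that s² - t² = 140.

Factor: s² - t² = (s+t)(s-t) = 140.
We need two factors of 140 with the same parity.
Use s+t = 70 and s-t = 2 (product 70·2 = 140).
Adding: 2s = 72, so s = 36.
Subtracting: 2t = 68, so t = 34.
Check: 36² - 34² = 1296 - 1156 = 140 ✓

s = 36, t = 34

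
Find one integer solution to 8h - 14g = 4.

Step 1: Check solvability.
gcd(8, 14) = 2
Since 2 divides 4, solutions exist.

Step 2: Apply extended Euclidean algorithm to find gcd.
We find integers such that 8*x0 + 14*y0 = 2

Step 3: Scale the particular solution.
Multiply by 4/2 = 2:
h = 4, g = 2

Step 4: Verify.
8*(4) - 14*(2) = 4 = 4 ✓

h = 4, g = 2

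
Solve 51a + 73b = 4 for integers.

Step 1: Check solvability.
gcd(51, 73) = 1
Since 1 divides 4, solutions exist.

Step 2: Apply extended Euclidean algorithm to find gcd.
We find integers such that 51*x0 + 73*y0 = 1

Step 3: Scale the particular solution.
Multiply by 4/1 = 4:
a = -40, b = 28

Step 4: Verify.
51*(-40) + 73*(28) = 4 = 4 ✓

a = -40, b = 28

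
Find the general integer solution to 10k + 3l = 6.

Step 1: Compute gcd(10, 3) = 1.
Since 1 divides 6, solutions exist.

Step 2: Find a particular solution using extended Euclidean algorithm.
We get k₀ = 6, l₀ = -18.
Check: 10*6 + 3*-18 = 6 = 6 ✓

Step 3: Write the general solution.
k = 6 + (3/1)t = 6 + 3t
l = -18 - (10/1)t = -18 - 10t
for any integer t.

k = 6 + 3t, l = -18 - 10t for integer t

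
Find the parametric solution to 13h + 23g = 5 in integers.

Step 1: Compute gcd(13, 23) = 1.
Since 1 divides 5, solutions exist.

Step 2: Find a particular solution using extended Euclidean algorithm.
We get h₀ = -35, g₀ = 20.
Check: 13*-35 + 23*20 = 5 = 5 ✓

Step 3: Write the general solution.
h = -35 + (23/1)t = -35 + 23t
g = 20 - (13/1)t = 20 - 13t
for any integer t.

h = -35 + 23t, g = 20 - 13t for integer t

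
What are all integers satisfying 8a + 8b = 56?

Step 1: Compute gcd(8, 8) = 8.
Since 8 divides 56, solutions exist.

Step 2: Find a particular solution using extended Euclidean algorithm.
We get a₀ = 0, b₀ = 7.
Check: 8*0 + 8*7 = 56 = 56 ✓

Step 3: Write the general solution.
a = 0 + (8/8)t = 0 + 1t
b = 7 - (8/8)t = 7 - 1t
for any integer t.

a = 0 + 1t, b = 7 - 1t for integer t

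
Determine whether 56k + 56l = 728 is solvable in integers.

Step 1: Compute gcd(56, 56).
gcd(56, 56) = 56

Step 2: Check divisibility.
Does 56 divide 728? 728 = 56 x 13, so yes.

By the theorem on linear Diophantine equations, 56k + 56l = 728 has integer solutions if and only if gcd(56, 56) divides 728. Since 56 | 728, solutions exist.

Yes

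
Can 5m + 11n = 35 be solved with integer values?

Step 1: Compute gcd(5, 11).
gcd(5, 11) = 1

Step 2: Check divisibility.
Does 1 divide 35? 35 = 1 x 35, so yes.

By the theorem on linear Diophantine equations, 5m + 11n = 35 has integer solutions if and only if gcd(5, 11) divides 35. Since 1 | 35, solutions exist.

Yes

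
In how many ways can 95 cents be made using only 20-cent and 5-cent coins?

We need non-negative integers (x, y) with 20x + 5y = 95.
For each x from 0 to 4, check if (95 - 20x) is a non-negative multiple of 5.
Solutions (x, y): (0,19), (1,15), (2,11), (3,7), ...
Count: 5

5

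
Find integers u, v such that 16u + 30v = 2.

Step 1: Check solvability.
gcd(16, 30) = 2
Since 2 divides 2, solutions exist.

Step 2: Apply extended Euclidean algorithm to find gcd.
We find integers such that 16*x0 + 30*y0 = 2

Step 3: Scale the particular solution.
Multiply by 2/2 = 1:
u = 2, v = -1

Step 4: Verify.
16*(2) + 30*(-1) = 2 = 2 ✓

u = 2, v = -1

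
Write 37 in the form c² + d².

We need to find integers c, d > 0 such that c² + d² = 37.
Trying c = 1: d² = 37 - 1² = 37 - 1 = 36
d = 6
Check: 1² + 6² = 1 + 36 = 37 ✓

37 = 1² + 6²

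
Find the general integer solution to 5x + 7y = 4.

Step 1: Compute gcd(5, 7) = 1.
Since 1 divides 4, solutions exist.

Step 2: Find a particular solution using extended Euclidean algorithm.
We get x₀ = 12, y₀ = -8.
Check: 5*12 + 7*-8 = 4 = 4 ✓

Step 3: Write the general solution.
x = 12 + (7/1)t = 12 + 7t
y = -8 - (5/1)t = -8 - 5t
for any integer t.

x = 12 + 7t, y = -8 - 5t for integer t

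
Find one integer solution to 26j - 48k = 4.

Step 1: Check solvability.
gcd(26, 48) = 2
Since 2 divides 4, solutions exist.

Step 2: Apply extended Euclidean algorithm to find gcd.
We find integers such that 26*x0 + 48*y0 = 2

Step 3: Scale the particular solution.
Multiply by 4/2 = 2:
j = -22, k = -12

Step 4: Verify.
26*(-22) - 48*(-12) = 4 = 4 ✓

j = -22, k = -12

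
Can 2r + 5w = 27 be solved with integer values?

Step 1: Compute gcd(2, 5).
gcd(2, 5) = 1

Step 2: Check divisibility.
Does 1 divide 27? 27 = 1 x 27, so yes.

By the theorem on linear Diophantine equations, 2r + 5w = 27 has integer solutions if and only if gcd(2, 5) divides 27. Since 1 | 27, solutions exist.

Yes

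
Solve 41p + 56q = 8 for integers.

Step 1: Check solvability.
gcd(41, 56) = 1
Since 1 divides 8, solutions exist.

Step 2: Apply extended Euclidean algorithm to find gcd.
We find integers such that 41*x0 + 56*y0 = 1

Step 3: Scale the particular solution.
Multiply by 8/1 = 8:
p = -120, q = 88

Step 4: Verify.
41*(-120) + 56*(88) = 8 = 8 ✓

p = -120, q = 88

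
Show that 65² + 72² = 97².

Compute a² + b²:
65² + 72² = 4225 + 5184 = 9409
Compute c²:
97² = 9409
Since 9409 = 9409, it is a Pythagorean triple.

Yes, it is a Pythagorean triple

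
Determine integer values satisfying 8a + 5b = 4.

Step 1: Check solvability.
gcd(8, 5) = 1
Since 1 divides 4, solutions exist.

Step 2: Apply extended Euclidean algorithm to find gcd.
We find integers such that 8*x0 + 5*y0 = 1

Step 3: Scale the particular solution.
Multiply by 4/1 = 4:
a = 8, b = -12

Step 4: Verify.
8*(8) + 5*(-12) = 4 = 4 ✓

a = 8, b = -12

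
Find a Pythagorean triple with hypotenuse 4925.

We need a² + b² = 4925² = 24255625.
Trying: 3485² + 3480² = 12145225 + 12110400 = 24255625 ✓

(3485, 3480, 4925)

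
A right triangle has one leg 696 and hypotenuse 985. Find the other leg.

a² = c² - b² = 970225 - 484416 = 485809
a = 697

697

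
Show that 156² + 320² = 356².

Compute a² + b²:
156² + 320² = 24336 + 102400 = 126736
Compute c²:
356² = 126736
Since 126736 = 126736, it is a Pythagorean triple.

Yes, it is a Pythagorean triple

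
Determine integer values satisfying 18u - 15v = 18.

Step 1: Check solvability.
gcd(18, 15) = 3
Since 3 divides 18, solutions exist.

Step 2: Apply extended Euclidean algorithm to find gcd.
We find integers such that 18*x0 + 15*y0 = 3

Step 3: Scale the particular solution.
Multiply by 18/3 = 6:
u = 6, v = 6

Step 4: Verify.
18*(6) - 15*(6) = 18 = 18 ✓

u = 6, v = 6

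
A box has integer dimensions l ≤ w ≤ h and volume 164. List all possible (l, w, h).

Iterate l from 1 to ⌊164^(1/3)⌋. For each l dividing 164, iterate w ≥ l with w dividing 164/l, and set h = 164/(l·w).
Triples found (4): (1×1×164), (1×2×82), (1×4×41), (2×2×41)

(1×1×164), (1×2×82), (1×4×41), (2×2×41)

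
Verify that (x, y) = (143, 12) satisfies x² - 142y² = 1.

Compute x² = 143² = 20449
Compute 142y² = 142·12² = 142·144 = 20448
x² - 142y² = 20449 - 20448 = 1
Since this equals 1, (143, 12) is a solution.

Yes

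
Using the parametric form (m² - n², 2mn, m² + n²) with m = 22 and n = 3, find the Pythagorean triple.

a = m² - n² = 22² - 3² = 484 - 9 = 475
b = 2mn = 2·22·3 = 132
c = m² + n² = 484 + 9 = 493
Verify: 475² + 132² = 225625 + 17424 = 243049 = 493² ✓

(475, 132, 493)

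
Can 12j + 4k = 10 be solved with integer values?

Step 1: Compute gcd(12, 4).
gcd(12, 4) = 4

Step 2: Check divisibility.
Does 4 divide 10? 10 = 4 x 2 + 2, so no.

By the theorem on linear Diophantine equations, 12j + 4k = 10 has integer solutions if and only if gcd(12, 4) divides 10. Since 4 does not divide 10, no solutions exist.

No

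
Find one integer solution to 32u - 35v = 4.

Step 1: Check solvability.
gcd(32, 35) = 1
Since 1 divides 4, solutions exist.

Step 2: Apply extended Euclidean algorithm to find gcd.
We find integers such that 32*x0 + 35*y0 = 1

Step 3: Scale the particular solution.
Multiply by 4/1 = 4:
u = -48, v = -44

Step 4: Verify.
32*(-48) - 35*(-44) = 4 = 4 ✓

u = -48, v = -44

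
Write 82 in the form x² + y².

We need to find integers x, y > 0 such that x² + y² = 82.
Trying x = 1: y² = 82 - 1² = 82 - 1 = 81
y = 9
Check: 1² + 9² = 1 + 81 = 82 ✓

82 = 1² + 9²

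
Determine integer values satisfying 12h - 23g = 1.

Step 1: Check solvability.
gcd(12, 23) = 1
Since 1 divides 1, solutions exist.

Step 2: Apply extended Euclidean algorithm to find gcd.
We find integers such that 12*x0 + 23*y0 = 1

Step 3: Scale the particular solution.
Multiply by 1/1 = 1:
h = 2, g = 1

Step 4: Verify.
12*(2) - 23*(1) = 1 = 1 ✓

h = 2, g = 1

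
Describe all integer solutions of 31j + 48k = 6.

Step 1: Compute gcd(31, 48) = 1.
Since 1 divides 6, solutions exist.

Step 2: Find a particular solution using extended Euclidean algorithm.
We get j₀ = -102, k₀ = 66.
Check: 31*-102 + 48*66 = 6 = 6 ✓

Step 3: Write the general solution.
j = -102 + (48/1)t = -102 + 48t
k = 66 - (31/1)t = 66 - 31t
for any integer t.

j = -102 + 48t, k = 66 - 31t for integer t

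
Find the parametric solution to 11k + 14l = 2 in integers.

Step 1: Compute gcd(11, 14) = 1.
Since 1 divides 2, solutions exist.

Step 2: Find a particular solution using extended Euclidean algorithm.
We get k₀ = -10, l₀ = 8.
Check: 11*-10 + 14*8 = 2 = 2 ✓

Step 3: Write the general solution.
k = -10 + (14/1)t = -10 + 14t
l = 8 - (11/1)t = 8 - 11t
for any integer t.

k = -10 + 14t, l = 8 - 11t for integer t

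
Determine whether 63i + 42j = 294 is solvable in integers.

Step 1: Compute gcd(63, 42).
gcd(63, 42) = 21

Step 2: Check divisibility.
Does 21 divide 294? 294 = 21 x 14, so yes.

By the theorem on linear Diophantine equations, 63i + 42j = 294 has integer solutions if and only if gcd(63, 42) divides 294. Since 21 | 294, solutions exist.

Yes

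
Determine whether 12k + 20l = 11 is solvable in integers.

Step 1: Compute gcd(12, 20).
gcd(12, 20) = 4

Step 2: Check divisibility.
Does 4 divide 11? 11 = 4 x 2 + 3, so no.

By the theorem on linear Diophantine equations, 12k + 20l = 11 has integer solutions if and only if gcd(12, 20) divides 11. Since 4 does not divide 11, no solutions exist.

No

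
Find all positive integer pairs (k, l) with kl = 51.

The positive divisors of 51 are: 1, 3, 17, 51.
Each divisor d gives the pair (d, 51/d):
(1, 51), (3, 17), (17, 3), (51, 1)

(1, 51), (3, 17), (17, 3), (51, 1)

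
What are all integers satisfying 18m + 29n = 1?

Step 1: Compute gcd(18, 29) = 1.
Since 1 divides 1, solutions exist.

Step 2: Find a particular solution using extended Euclidean algorithm.
We get m₀ = -8, n₀ = 5.
Check: 18*-8 + 29*5 = 1 = 1 ✓

Step 3: Write the general solution.
m = -8 + (29/1)t = -8 + 29t
n = 5 - (18/1)t = 5 - 18t
for any integer t.

m = -8 + 29t, n = 5 - 18t for integer t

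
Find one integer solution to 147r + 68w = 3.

Step 1: Check solvability.
gcd(147, 68) = 1
Since 1 divides 3, solutions exist.

Step 2: Apply extended Euclidean algorithm to find gcd.
We find integers such that 147*x0 + 68*y0 = 1

Step 3: Scale the particular solution.
Multiply by 3/1 = 3:
r = 93, w = -201

Step 4: Verify.
147*(93) + 68*(-201) = 3 = 3 ✓

r = 93, w = -201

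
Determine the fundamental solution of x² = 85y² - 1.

We need x² = 85y² - 1. Try successive y:
y = 1: x² = 85·1² - 1 = 84, not a perfect square
y = 2: x² = 85·2² - 1 = 339, not a perfect square
y = 3: x² = 85·3² - 1 = 764, not a perfect square
...
y = 41: x² = 85·41² - 1 = 142884 = 378² ✓
Check: 378² - 85·41² = 142884 - 142885 = -1 ✓

x = 378, y = 41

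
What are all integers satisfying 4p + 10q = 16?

Step 1: Compute gcd(4, 10) = 2.
Since 2 divides 16, solutions exist.

Step 2: Find a particular solution using extended Euclidean algorithm.
We get p₀ = -16, q₀ = 8.
Check: 4*-16 + 10*8 = 16 = 16 ✓

Step 3: Write the general solution.
p = -16 + (10/2)t = -16 + 5t
q = 8 - (4/2)t = 8 - 2t
for any integer t.

p = -16 + 5t, q = 8 - 2t for integer t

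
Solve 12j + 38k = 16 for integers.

Step 1: Check solvability.
gcd(12, 38) = 2
Since 2 divides 16, solutions exist.

Step 2: Apply extended Euclidean algorithm to find gcd.
We find integers such that 12*x0 + 38*y0 = 2

Step 3: Scale the particular solution.
Multiply by 16/2 = 8:
j = -24, k = 8

Step 4: Verify.
12*(-24) + 38*(8) = 16 = 16 ✓

j = -24, k = 8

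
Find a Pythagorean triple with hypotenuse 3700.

We need a² + b² = 3700² = 13690000.
Trying: 172² + 3696² = 29584 + 13660416 = 13690000 ✓

(172, 3696, 3700)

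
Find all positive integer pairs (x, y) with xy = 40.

The positive divisors of 40 are: 1, 2, 4, 5, 8, 10, 20, 40.
Each divisor d gives the pair (d, 40/d):
(1, 40), (2, 20), (4, 10), (5, 8), (8, 5), (10, 4), (20, 2), (40, 1)

(1, 40), (2, 20), (4, 10), (5, 8), (8, 5), (10, 4), (20, 2), (40, 1)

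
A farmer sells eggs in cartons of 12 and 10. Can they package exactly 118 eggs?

We need non-negative a, b with 12a + 10b = 118.
gcd(12, 10) = 2 divides 118.
Try a = 4: 10b = 118 - 48 = 70, so b = 7.
One way: 4 cartons of 12 and 7 cartons of 10.

Yes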